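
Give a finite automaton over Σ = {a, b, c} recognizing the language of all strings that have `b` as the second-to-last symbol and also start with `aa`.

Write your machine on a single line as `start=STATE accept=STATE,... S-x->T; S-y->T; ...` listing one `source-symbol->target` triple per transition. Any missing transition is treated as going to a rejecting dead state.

Build one automaton per condition and run them in lockstep. The first has 13 states tracking the last 2 symbols read; the second has 4 states tracking whether the input so far still matches the prefix `aa`. A product state is a pair (one from each), accepting exactly when both do. Minimizing collapses redundant product states.
        a   b   c  
>  q0   q1  q2  q2 
   q1   q3  q2  q2 
   q2   q2  q2  q2 
   q3   q3  q4  q3 
   q4   q5  q6  q5 
 * q5   q3  q4  q3 
 * q6   q5  q6  q5 
(> = start, * = accepting)

start=q0; accept=q5,q6; q0-a->q1; q0-b->q2; q0-c->q2; q1-a->q3; q1-b->q2; q1-c->q2; q2-a->q2; q2-b->q2; q2-c->q2; q3-a->q3; q3-b->q4; q3-c->q3; q4-a->q5; q4-b->q6; q4-c->q5; q5-a->q3; q5-b->q4; q5-c->q3; q6-a->q5; q6-b->q6; q6-c->q5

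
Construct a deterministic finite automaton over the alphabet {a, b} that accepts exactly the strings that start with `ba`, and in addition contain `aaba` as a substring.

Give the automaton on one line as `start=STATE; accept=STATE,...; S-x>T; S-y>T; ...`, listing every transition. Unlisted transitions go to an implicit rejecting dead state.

start=q0; accept=q11; q0-a>q1; q0-b>q2; q1-a>q3; q1-b>q4; q2-a>q5; q2-b>q4; q3-a>q3; q3-b>q6; q4-a>q1; q4-b>q4; q5-a>q7; q5-b>q8; q6-a>q9; q6-b>q4; q7-a>q7; q7-b>q10; q8-a>q5; q8-b>q8; q9-a>q9; q9-b>q9; q10-a>q11; q10-b>q8; q11-a>q11; q11-b>q11

Handle the two conditions separately and then intersect. One (4 states) tracks whether the input so far still matches the prefix `ba`; the other (5 states) tracks whether and how much of `aaba` has been seen. Each combined state is a pair, one component from each; accept when both components accept.
12 states suffice.
          a    b  
>  q0     q1   q2 
   q1     q3   q4 
   q2     q5   q4 
   q3     q3   q6 
   q4     q1   q4 
   q5     q7   q8 
   q6     q9   q4 
   q7     q7  q10 
   q8     q5   q8 
   q9     q9   q9 
   q10   q11   q8 
 * q11   q11  q11 
(> = start, * = accepting)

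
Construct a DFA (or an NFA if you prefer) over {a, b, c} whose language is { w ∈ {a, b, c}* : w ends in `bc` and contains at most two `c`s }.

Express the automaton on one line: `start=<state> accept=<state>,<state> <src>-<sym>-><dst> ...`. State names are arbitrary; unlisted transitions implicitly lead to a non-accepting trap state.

start=q0 accept=q3,q6 q0-a->q0 q0-b->q1 q0-c->q2 q1-a->q0 q1-b->q1 q1-c->q3 q2-a->q2 q2-b->q4 q2-c->q5 q3-a->q2 q3-b->q4 q3-c->q5 q4-a->q2 q4-b->q4 q4-c->q6 q5-a->q5 q5-b->q5 q5-c->q5 q6-a->q5 q6-b->q5 q6-c->q5

Handle the two conditions separately and then intersect. One (3 states) tracks how much of the suffix `bc` has currently been matched; the other (4 states) tracks the count of `c`s, saturating at 3. Each combined state is a pair, one component from each; accept when both components accept. After merging equivalent states the machine shrinks.
7 states suffice.
        a   b   c  
>  q0   q0  q1  q2 
   q1   q0  q1  q3 
   q2   q2  q4  q5 
 * q3   q2  q4  q5 
   q4   q2  q4  q6 
   q5   q5  q5  q5 
 * q6   q5  q5  q5 
(> = start, * = accepting)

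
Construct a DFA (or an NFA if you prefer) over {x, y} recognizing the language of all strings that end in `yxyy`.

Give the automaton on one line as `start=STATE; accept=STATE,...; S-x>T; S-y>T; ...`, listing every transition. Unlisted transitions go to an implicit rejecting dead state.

start=s0; accept=s4; s0-x>s0; s0-y>s1; s1-x>s2; s1-y>s1; s2-x>s0; s2-y>s3; s3-x>s2; s3-y>s4; s4-x>s2; s4-y>s1

Let each state record the length of the longest suffix of the input read so far that is also a prefix of `yxyy`. s1 means the last symbol is `y`; s2 means the last 2 symbols are `yx`; s3 means the last 3 symbols are `yxy`; s4 means the last 4 symbols are `yxyy`. Accept only at s4, where the string currently ends in `yxyy`.
5 states suffice.
        x   y  
>  s0   s0  s1 
   s1   s2  s1 
   s2   s0  s3 
   s3   s2  s4 
 * s4   s2  s1 
(> = start, * = accepting)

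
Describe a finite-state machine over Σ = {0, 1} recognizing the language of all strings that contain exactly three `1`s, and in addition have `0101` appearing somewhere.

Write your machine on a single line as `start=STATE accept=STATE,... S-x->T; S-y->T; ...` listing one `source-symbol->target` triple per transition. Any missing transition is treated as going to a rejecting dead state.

start=S0; accept=S15; S0-0->S1; S0-1->S2; S1-0->S1; S1-1->S3; S2-0->S4; S2-1->S5; S3-0->S6; S3-1->S5; S4-0->S4; S4-1->S7; S5-0->S8; S5-1->S9; S6-0->S4; S6-1->S10; S7-0->S11; S7-1->S9; S8-0->S8; S8-1->S12; S9-0->S13; S9-1->S14; S10-0->S10; S10-1->S15; S11-0->S8; S11-1->S15; S12-0->S16; S12-1->S14; S13-0->S13; S13-1->S17; S14-0->S18; S14-1->S14; S15-0->S15; S15-1->S19; S16-0->S13; S16-1->S19; S17-0->S20; S17-1->S14; S18-0->S18; S18-1->S17; S19-0->S19; S19-1->S19; S20-0->S18; S20-1->S19

Build one automaton per condition and run them in lockstep. The first has 5 states tracking the count of `1`s, saturating at 4; the second has 5 states tracking whether and how much of `0101` has been seen. A product state is a pair (one from each), accepting exactly when both do.
21 states suffice.
          0    1  
>  S0     S1   S2 
   S1     S1   S3 
   S2     S4   S5 
   S3     S6   S5 
   S4     S4   S7 
   S5     S8   S9 
   S6     S4  S10 
   S7    S11   S9 
   S8     S8  S12 
   S9    S13  S14 
   S10   S10  S15 
   S11    S8  S15 
   S12   S16  S14 
   S13   S13  S17 
   S14   S18  S14 
 * S15   S15  S19 
   S16   S13  S19 
   S17   S20  S14 
   S18   S18  S17 
   S19   S19  S19 
   S20   S18  S19 
(> = start, * = accepting)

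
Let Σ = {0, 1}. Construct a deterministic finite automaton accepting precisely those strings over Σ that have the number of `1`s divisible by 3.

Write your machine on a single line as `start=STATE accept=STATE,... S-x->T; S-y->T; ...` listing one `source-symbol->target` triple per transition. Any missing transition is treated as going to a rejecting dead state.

start=A; accept=A; A-0->A; A-1->B; B-0->B; B-1->C; C-0->C; C-1->A

Keep the running count of `1`s modulo 3: each `1` advances along the cycle A → B → C → A while other symbols loop. Accept at A.
       0  1 
>* A   A  B 
   B   B  C 
   C   C  A 
(> = start, * = accepting)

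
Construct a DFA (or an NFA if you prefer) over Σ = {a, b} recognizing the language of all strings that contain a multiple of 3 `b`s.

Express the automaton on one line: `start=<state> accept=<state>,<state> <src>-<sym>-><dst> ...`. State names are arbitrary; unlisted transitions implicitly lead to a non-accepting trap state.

The only thing that matters is how many `b`s have appeared, reduced mod 3. Use one state per residue: s0 for 0, …, s2 for 2. Reading `b` moves to the next residue; anything else stays put. s0 is accepting.
A 3-state machine:
        a   b  
>* s0   s0  s1 
   s1   s1  s2 
   s2   s2  s0 
(> = start, * = accepting)

start=s0 accept=s0 s0-a->s0 s0-b->s1 s1-a->s1 s1-b->s2 s2-a->s2 s2-b->s0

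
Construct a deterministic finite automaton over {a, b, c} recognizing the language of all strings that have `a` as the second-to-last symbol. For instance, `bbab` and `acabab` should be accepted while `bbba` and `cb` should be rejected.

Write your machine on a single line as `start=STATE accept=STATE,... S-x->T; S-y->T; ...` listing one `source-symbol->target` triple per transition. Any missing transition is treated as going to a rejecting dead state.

Because acceptance depends on a position counted from the end, the machine has to buffer the most recent 2 symbols. Make each state the string of the last up-to-2 symbols read; on input `x` shift the window left and append `x`. Accept when the buffered window has length 2 and begins with `a`.
A 13-state machine:
          a    b    c  
>  S0     S1   S2   S3 
   S1     S4   S5   S6 
   S2     S7   S8   S9 
   S3    S10  S11  S12 
 * S4     S4   S5   S6 
 * S5     S7   S8   S9 
 * S6    S10  S11  S12 
   S7     S4   S5   S6 
   S8     S7   S8   S9 
   S9    S10  S11  S12 
   S10    S4   S5   S6 
   S11    S7   S8   S9 
   S12   S10  S11  S12 
(> = start, * = accepting)

start=S0; accept=S4,S5,S6; S0-a->S1; S0-b->S2; S0-c->S3; S1-a->S4; S1-b->S5; S1-c->S6; S2-a->S7; S2-b->S8; S2-c->S9; S3-a->S10; S3-b->S11; S3-c->S12; S4-a->S4; S4-b->S5; S4-c->S6; S5-a->S7; S5-b->S8; S5-c->S9; S6-a->S10; S6-b->S11; S6-c->S12; S7-a->S4; S7-b->S5; S7-c->S6; S8-a->S7; S8-b->S8; S8-c->S9; S9-a->S10; S9-b->S11; S9-c->S12; S10-a->S4; S10-b->S5; S10-c->S6; S11-a->S7; S11-b->S8; S11-c->S9; S12-a->S10; S12-b->S11; S12-c->S12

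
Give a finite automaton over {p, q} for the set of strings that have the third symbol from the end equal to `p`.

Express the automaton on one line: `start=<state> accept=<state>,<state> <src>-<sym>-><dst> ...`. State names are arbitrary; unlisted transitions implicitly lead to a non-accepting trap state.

start=S0 accept=S7,S8,S9,S10 S0-p->S1 S0-q->S2 S1-p->S3 S1-q->S4 S2-p->S5 S2-q->S6 S3-p->S7 S3-q->S8 S4-p->S9 S4-q->S10 S5-p->S11 S5-q->S12 S6-p->S13 S6-q->S14 S7-p->S7 S7-q->S8 S8-p->S9 S8-q->S10 S9-p->S11 S9-q->S12 S10-p->S13 S10-q->S14 S11-p->S7 S11-q->S8 S12-p->S9 S12-q->S10 S13-p->S11 S13-q->S12 S14-p->S13 S14-q->S14

A DFA must remember the last 3 symbols (since which symbol is third-to-last isn't known until the input ends). Use one state per possible window of the last ≤3 symbols; accept from those whose window starts with `p`.
A 15-state machine:
          p    q  
>  S0     S1   S2 
   S1     S3   S4 
   S2     S5   S6 
   S3     S7   S8 
   S4     S9  S10 
   S5    S11  S12 
   S6    S13  S14 
 * S7     S7   S8 
 * S8     S9  S10 
 * S9    S11  S12 
 * S10   S13  S14 
   S11    S7   S8 
   S12    S9  S10 
   S13   S11  S12 
   S14   S13  S14 
(> = start, * = accepting)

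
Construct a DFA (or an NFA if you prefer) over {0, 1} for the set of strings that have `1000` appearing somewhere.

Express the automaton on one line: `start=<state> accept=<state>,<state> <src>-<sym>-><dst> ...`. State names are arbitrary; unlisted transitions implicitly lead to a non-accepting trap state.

start=S0 accept=S4 S0-0->S0 S0-1->S1 S1-0->S2 S1-1->S1 S2-0->S3 S2-1->S1 S3-0->S4 S3-1->S1 S4-0->S4 S4-1->S4

States S0..S3 record the length of the longest prefix of `1000` that matches the current input suffix. Reaching S4 means `1000` has been seen, and we stay there forever. Accept from S4.
A 5-state machine:
        0   1  
>  S0   S0  S1 
   S1   S2  S1 
   S2   S3  S1 
   S3   S4  S1 
 * S4   S4  S4 
(> = start, * = accepting)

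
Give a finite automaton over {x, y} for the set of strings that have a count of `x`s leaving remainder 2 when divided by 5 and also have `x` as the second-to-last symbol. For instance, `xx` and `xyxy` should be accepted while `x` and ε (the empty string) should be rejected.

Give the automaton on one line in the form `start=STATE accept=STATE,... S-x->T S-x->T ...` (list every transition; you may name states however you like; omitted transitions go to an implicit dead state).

start=s0 accept=s2,s5 s0-x->s1 s0-y->s0 s1-x->s2 s1-y->s3 s2-x->s4 s2-y->s5 s3-x->s6 s3-y->s3 s4-x->s7 s4-y->s4 s5-x->s4 s5-y->s8 s6-x->s4 s6-y->s5 s7-x->s0 s7-y->s7 s8-x->s4 s8-y->s8

Build one automaton per condition and run them in lockstep. The first has 5 states tracking the count of `x`s modulo 5; the second has 7 states tracking the last 2 symbols read. A product state is a pair (one from each), accepting exactly when both do. Equivalent product states are then merged.
A 9-state machine:
        x   y  
>  s0   s1  s0 
   s1   s2  s3 
 * s2   s4  s5 
   s3   s6  s3 
   s4   s7  s4 
 * s5   s4  s8 
   s6   s4  s5 
   s7   s0  s7 
   s8   s4  s8 
(> = start, * = accepting)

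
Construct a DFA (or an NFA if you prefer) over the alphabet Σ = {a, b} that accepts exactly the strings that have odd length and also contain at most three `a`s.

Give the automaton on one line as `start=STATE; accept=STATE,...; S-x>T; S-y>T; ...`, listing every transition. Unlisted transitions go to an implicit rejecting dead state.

Handle the two conditions separately and then intersect. One (2 states) tracks the input length modulo 2; the other (5 states) tracks the count of `a`s, saturating at 4. Each combined state is a pair, one component from each; accept when both components accept. Minimizing collapses redundant product states.
9 states suffice.
        a   b  
>  q0   q1  q2 
 * q1   q3  q4 
 * q2   q4  q0 
   q3   q5  q6 
   q4   q6  q1 
 * q5   q7  q8 
 * q6   q8  q3 
   q7   q7  q7 
   q8   q7  q5 
(> = start, * = accepting)

start=q0; accept=q1,q2,q5,q6; q0-a>q1; q0-b>q2; q1-a>q3; q1-b>q4; q2-a>q4; q2-b>q0; q3-a>q5; q3-b>q6; q4-a>q6; q4-b>q1; q5-a>q7; q5-b>q8; q6-a>q8; q6-b>q3; q7-a>q7; q7-b>q7; q8-a>q7; q8-b>q5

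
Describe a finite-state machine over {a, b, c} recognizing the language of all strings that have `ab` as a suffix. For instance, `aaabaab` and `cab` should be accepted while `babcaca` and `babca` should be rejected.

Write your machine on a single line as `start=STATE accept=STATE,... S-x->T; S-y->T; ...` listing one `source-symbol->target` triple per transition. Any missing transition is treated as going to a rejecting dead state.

start=S0; accept=S2; S0-a->S1; S0-b->S0; S0-c->S0; S1-a->S1; S1-b->S2; S1-c->S0; S2-a->S1; S2-b->S0; S2-c->S0

Let each state record the length of the longest suffix of the input read so far that is also a prefix of `ab`. S1 means the last symbol is `a`; S2 means the last 2 symbols are `ab`. Accept only at S2, where the string currently ends in `ab`.
A 3-state machine:
        a   b   c  
>  S0   S1  S0  S0 
   S1   S1  S2  S0 
 * S2   S1  S0  S0 
(> = start, * = accepting)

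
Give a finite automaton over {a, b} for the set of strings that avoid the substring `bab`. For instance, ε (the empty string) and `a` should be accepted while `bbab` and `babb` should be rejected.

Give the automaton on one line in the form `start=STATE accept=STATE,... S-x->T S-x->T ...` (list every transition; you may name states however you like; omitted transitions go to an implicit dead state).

start=s0 accept=s0,s1,s2 s0-a->s0 s0-b->s1 s1-a->s2 s1-b->s1 s2-a->s0 s2-b->s3 s3-a->s3 s3-b->s3

This is the complement of 'contains `bab`'. Use the same substring-matching states — s0 through s3 holding how much of `bab` has just been matched — but flip the accepting set: everything except the trap s3 accepts.
4 states suffice.
        a   b  
>* s0   s0  s1 
 * s1   s2  s1 
 * s2   s0  s3 
   s3   s3  s3 
(> = start, * = accepting)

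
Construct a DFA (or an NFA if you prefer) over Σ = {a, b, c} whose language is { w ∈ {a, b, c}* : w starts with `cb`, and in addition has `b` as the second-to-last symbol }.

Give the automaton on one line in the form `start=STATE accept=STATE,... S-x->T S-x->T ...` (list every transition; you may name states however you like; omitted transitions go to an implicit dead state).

start=q0 accept=q4,q5 q0-a->q1 q0-b->q1 q0-c->q2 q1-a->q1 q1-b->q1 q1-c->q1 q2-a->q1 q2-b->q3 q2-c->q1 q3-a->q4 q3-b->q5 q3-c->q4 q4-a->q6 q4-b->q3 q4-c->q6 q5-a->q4 q5-b->q5 q5-c->q4 q6-a->q6 q6-b->q3 q6-c->q6

Build one automaton per condition and run them in lockstep. One (4 states) tracks whether the input so far still matches the prefix `cb`; the other (13 states) tracks the last 2 symbols read. Each combined state is a pair, one component from each; accept when both components accept. Equivalent product states are then merged.
With 7 states:
        a   b   c  
>  q0   q1  q1  q2 
   q1   q1  q1  q1 
   q2   q1  q3  q1 
   q3   q4  q5  q4 
 * q4   q6  q3  q6 
 * q5   q4  q5  q4 
   q6   q6  q3  q6 
(> = start, * = accepting)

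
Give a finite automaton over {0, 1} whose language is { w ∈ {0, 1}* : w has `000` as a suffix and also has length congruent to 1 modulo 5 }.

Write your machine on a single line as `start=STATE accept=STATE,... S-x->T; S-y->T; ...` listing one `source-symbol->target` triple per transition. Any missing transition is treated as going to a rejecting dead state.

start=S0; accept=S17; S0-0->S1; S0-1->S2; S1-0->S3; S1-1->S4; S2-0->S5; S2-1->S4; S3-0->S6; S3-1->S7; S4-0->S8; S4-1->S7; S5-0->S9; S5-1->S7; S6-0->S10; S6-1->S11; S7-0->S12; S7-1->S11; S8-0->S13; S8-1->S11; S9-0->S10; S9-1->S11; S10-0->S14; S10-1->S0; S11-0->S15; S11-1->S0; S12-0->S16; S12-1->S0; S13-0->S14; S13-1->S0; S14-0->S17; S14-1->S2; S15-0->S18; S15-1->S2; S16-0->S17; S16-1->S2; S17-0->S19; S17-1->S4; S18-0->S19; S18-1->S4; S19-0->S6; S19-1->S7

Handle the two conditions separately and then intersect. One (4 states) tracks how much of the suffix `000` has currently been matched; the other (5 states) tracks the input length modulo 5. Each combined state is a pair, one component from each; accept when both components accept.
20 states suffice.
          0    1  
>  S0     S1   S2 
   S1     S3   S4 
   S2     S5   S4 
   S3     S6   S7 
   S4     S8   S7 
   S5     S9   S7 
   S6    S10  S11 
   S7    S12  S11 
   S8    S13  S11 
   S9    S10  S11 
   S10   S14   S0 
   S11   S15   S0 
   S12   S16   S0 
   S13   S14   S0 
   S14   S17   S2 
   S15   S18   S2 
   S16   S17   S2 
 * S17   S19   S4 
   S18   S19   S4 
   S19    S6   S7 
(> = start, * = accepting)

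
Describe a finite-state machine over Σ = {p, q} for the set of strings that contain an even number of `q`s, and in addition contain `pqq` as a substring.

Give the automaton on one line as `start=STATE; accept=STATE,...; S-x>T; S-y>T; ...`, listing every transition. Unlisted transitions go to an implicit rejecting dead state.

Run two small machines in parallel and take their product. The first has 2 states tracking the count of `q`s modulo 2; the second has 4 states tracking whether and how much of `pqq` has been seen. A product state is a pair (one from each), accepting exactly when both do.
An 8-state machine:
       p  q 
>  A   B  C 
   B   B  D 
   C   E  A 
   D   E  F 
   E   E  G 
 * F   F  H 
   G   B  H 
   H   H  F 
(> = start, * = accepting)

start=A; accept=F; A-p>B; A-q>C; B-p>B; B-q>D; C-p>E; C-q>A; D-p>E; D-q>F; E-p>E; E-q>G; F-p>F; F-q>H; G-p>B; G-q>H; H-p>H; H-q>F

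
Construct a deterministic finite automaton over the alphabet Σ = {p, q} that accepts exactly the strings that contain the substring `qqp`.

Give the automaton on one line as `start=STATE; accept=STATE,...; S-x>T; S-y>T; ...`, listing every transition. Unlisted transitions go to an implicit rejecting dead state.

start=S0; accept=S3; S0-p>S0; S0-q>S1; S1-p>S0; S1-q>S2; S2-p>S3; S2-q>S2; S3-p>S3; S3-q>S3

States S0..S2 record the length of the longest prefix of `qqp` that matches the current input suffix. Reaching S3 means `qqp` has been seen, and we stay there forever. Accept from S3.
A 4-state machine:
        p   q  
>  S0   S0  S1 
   S1   S0  S2 
   S2   S3  S2 
 * S3   S3  S3 
(> = start, * = accepting)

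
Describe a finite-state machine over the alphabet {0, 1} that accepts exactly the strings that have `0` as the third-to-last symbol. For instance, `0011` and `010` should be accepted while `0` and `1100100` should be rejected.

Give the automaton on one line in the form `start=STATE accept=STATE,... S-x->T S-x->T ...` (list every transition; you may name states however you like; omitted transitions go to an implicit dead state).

A DFA must remember the last 3 symbols (since which symbol is third-to-last isn't known until the input ends). Use one state per possible window of the last ≤3 symbols; accept from those whose window starts with `0`.
          0    1  
>  q0     q1   q2 
   q1     q3   q4 
   q2     q5   q6 
   q3     q7   q8 
   q4     q9  q10 
   q5    q11  q12 
   q6    q13  q14 
 * q7     q7   q8 
 * q8     q9  q10 
 * q9    q11  q12 
 * q10   q13  q14 
   q11    q7   q8 
   q12    q9  q10 
   q13   q11  q12 
   q14   q13  q14 
(> = start, * = accepting)

start=q0 accept=q7,q8,q9,q10 q0-0->q1 q0-1->q2 q1-0->q3 q1-1->q4 q2-0->q5 q2-1->q6 q3-0->q7 q3-1->q8 q4-0->q9 q4-1->q10 q5-0->q11 q5-1->q12 q6-0->q13 q6-1->q14 q7-0->q7 q7-1->q8 q8-0->q9 q8-1->q10 q9-0->q11 q9-1->q12 q10-0->q13 q10-1->q14 q11-0->q7 q11-1->q8 q12-0->q9 q12-1->q10 q13-0->q11 q13-1->q12 q14-0->q13 q14-1->q14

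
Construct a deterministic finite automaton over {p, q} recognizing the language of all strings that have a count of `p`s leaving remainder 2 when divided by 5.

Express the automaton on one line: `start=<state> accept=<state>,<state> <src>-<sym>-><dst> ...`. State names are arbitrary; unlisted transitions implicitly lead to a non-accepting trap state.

start=S0 accept=S2 S0-p->S1 S0-q->S0 S1-p->S2 S1-q->S1 S2-p->S3 S2-q->S2 S3-p->S4 S3-q->S3 S4-p->S0 S4-q->S4

Keep the running count of `p`s modulo 5: each `p` advances along the cycle S0 → S1 → S2 → S3 → S4 → S0 while other symbols loop. Accept at S2.
5 states suffice.
        p   q  
>  S0   S1  S0 
   S1   S2  S1 
 * S2   S3  S2 
   S3   S4  S3 
   S4   S0  S4 
(> = start, * = accepting)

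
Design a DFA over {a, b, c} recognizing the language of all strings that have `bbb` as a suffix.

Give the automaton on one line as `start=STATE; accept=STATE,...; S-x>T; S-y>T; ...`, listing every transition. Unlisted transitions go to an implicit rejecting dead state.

start=s0; accept=s3; s0-a>s0; s0-b>s1; s0-c>s0; s1-a>s0; s1-b>s2; s1-c>s0; s2-a>s0; s2-b>s3; s2-c>s0; s3-a>s0; s3-b>s3; s3-c>s0

Remember how much of `bbb` the current input suffix matches. State s0 means no match yet; s1 means the last symbol is `b`; s2 means the last 2 symbols are `bb`; s3 means the last 3 symbols are `bbb`. Only s3 accepts. On a mismatch, fall back to the longest proper suffix that is still a prefix of `bbb`.
        a   b   c  
>  s0   s0  s1  s0 
   s1   s0  s2  s0 
   s2   s0  s3  s0 
 * s3   s0  s3  s0 
(> = start, * = accepting)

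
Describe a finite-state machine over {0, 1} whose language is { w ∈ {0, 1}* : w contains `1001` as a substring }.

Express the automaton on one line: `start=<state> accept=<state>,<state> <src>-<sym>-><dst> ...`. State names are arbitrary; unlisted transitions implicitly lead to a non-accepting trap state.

States q0..q3 record the length of the longest prefix of `1001` that matches the current input suffix. Reaching q4 means `1001` has been seen, and we stay there forever. Accept from q4.
With 5 states:
        0   1  
>  q0   q0  q1 
   q1   q2  q1 
   q2   q3  q1 
   q3   q0  q4 
 * q4   q4  q4 
(> = start, * = accepting)

start=q0 accept=q4 q0-0->q0 q0-1->q1 q1-0->q2 q1-1->q1 q2-0->q3 q2-1->q1 q3-0->q0 q3-1->q4 q4-0->q4 q4-1->q4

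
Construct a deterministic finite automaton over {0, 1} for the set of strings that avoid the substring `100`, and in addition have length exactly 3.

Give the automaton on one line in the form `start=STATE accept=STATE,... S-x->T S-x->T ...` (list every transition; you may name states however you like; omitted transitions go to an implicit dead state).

Run two small machines in parallel and take their product. The first has 4 states tracking partial matches of the forbidden pattern `100`; the second has 5 states tracking the input length, saturating at 4. A product state is a pair (one from each), accepting exactly when both do. Equivalent product states are then merged.
With 7 states:
        0   1  
>  q0   q1  q2 
   q1   q3  q3 
   q2   q4  q3 
   q3   q5  q5 
   q4   q6  q5 
 * q5   q6  q6 
   q6   q6  q6 
(> = start, * = accepting)

start=q0 accept=q5 q0-0->q1 q0-1->q2 q1-0->q3 q1-1->q3 q2-0->q4 q2-1->q3 q3-0->q5 q3-1->q5 q4-0->q6 q4-1->q5 q5-0->q6 q5-1->q6 q6-0->q6 q6-1->q6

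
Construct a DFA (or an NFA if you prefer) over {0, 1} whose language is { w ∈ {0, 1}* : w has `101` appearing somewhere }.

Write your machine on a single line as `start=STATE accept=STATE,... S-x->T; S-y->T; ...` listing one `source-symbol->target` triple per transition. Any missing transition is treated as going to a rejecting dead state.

States S0..S2 record the length of the longest prefix of `101` that matches the current input suffix. Reaching S3 means `101` has been seen, and we stay there forever. Accept from S3.
        0   1  
>  S0   S0  S1 
   S1   S2  S1 
   S2   S0  S3 
 * S3   S3  S3 
(> = start, * = accepting)

start=S0; accept=S3; S0-0->S0; S0-1->S1; S1-0->S2; S1-1->S1; S2-0->S0; S2-1->S3; S3-0->S3; S3-1->S3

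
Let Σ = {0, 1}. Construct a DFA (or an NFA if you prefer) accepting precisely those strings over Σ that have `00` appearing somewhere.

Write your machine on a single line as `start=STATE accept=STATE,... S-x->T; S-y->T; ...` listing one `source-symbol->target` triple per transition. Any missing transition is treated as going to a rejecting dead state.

start=q0; accept=q2; q0-0->q1; q0-1->q0; q1-0->q2; q1-1->q0; q2-0->q2; q2-1->q2

States q0..q1 record the length of the longest prefix of `00` that matches the current input suffix. Reaching q2 means `00` has been seen, and we stay there forever. Accept from q2.
3 states suffice.
        0   1  
>  q0   q1  q0 
   q1   q2  q0 
 * q2   q2  q2 
(> = start, * = accepting)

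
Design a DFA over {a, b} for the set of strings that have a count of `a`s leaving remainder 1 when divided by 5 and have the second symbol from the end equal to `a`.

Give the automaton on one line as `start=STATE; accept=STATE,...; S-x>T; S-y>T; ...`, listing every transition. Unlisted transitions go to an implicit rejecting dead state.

Build one automaton per condition and run them in lockstep. The first has 5 states tracking the count of `a`s modulo 5; the second has 7 states tracking the last 2 symbols read. A product state is a pair (one from each), accepting exactly when both do. After merging equivalent states the machine shrinks.
A 9-state machine:
        a   b  
>  S0   S1  S0 
   S1   S2  S3 
   S2   S4  S2 
 * S3   S2  S5 
   S4   S6  S4 
   S5   S2  S5 
   S6   S7  S6 
   S7   S8  S0 
 * S8   S2  S3 
(> = start, * = accepting)

start=S0; accept=S3,S8; S0-a>S1; S0-b>S0; S1-a>S2; S1-b>S3; S2-a>S4; S2-b>S2; S3-a>S2; S3-b>S5; S4-a>S6; S4-b>S4; S5-a>S2; S5-b>S5; S6-a>S7; S6-b>S6; S7-a>S8; S7-b>S0; S8-a>S2; S8-b>S3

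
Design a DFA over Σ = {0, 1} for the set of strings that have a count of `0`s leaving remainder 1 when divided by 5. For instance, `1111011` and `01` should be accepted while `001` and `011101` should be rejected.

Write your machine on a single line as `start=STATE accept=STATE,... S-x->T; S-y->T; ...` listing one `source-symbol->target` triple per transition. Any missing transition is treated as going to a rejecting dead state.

start=q0; accept=q1; q0-0->q1; q0-1->q0; q1-0->q2; q1-1->q1; q2-0->q3; q2-1->q2; q3-0->q4; q3-1->q3; q4-0->q0; q4-1->q4

Keep the running count of `0`s modulo 5: each `0` advances along the cycle q0 → q1 → q2 → q3 → q4 → q0 while other symbols loop. Accept at q1.
With 5 states:
        0   1  
>  q0   q1  q0 
 * q1   q2  q1 
   q2   q3  q2 
   q3   q4  q3 
   q4   q0  q4 
(> = start, * = accepting)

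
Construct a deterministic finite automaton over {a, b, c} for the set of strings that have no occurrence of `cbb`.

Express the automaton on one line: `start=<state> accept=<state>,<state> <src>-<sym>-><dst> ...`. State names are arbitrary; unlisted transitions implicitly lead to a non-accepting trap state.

This is the complement of 'contains `cbb`'. Use the same substring-matching states — s0 through s3 holding how much of `cbb` has just been matched — but flip the accepting set: everything except the trap s3 accepts.
        a   b   c  
>* s0   s0  s0  s1 
 * s1   s0  s2  s1 
 * s2   s0  s3  s1 
   s3   s3  s3  s3 
(> = start, * = accepting)

start=s0 accept=s0,s1,s2 s0-a->s0 s0-b->s0 s0-c->s1 s1-a->s0 s1-b->s2 s1-c->s1 s2-a->s0 s2-b->s3 s2-c->s1 s3-a->s3 s3-b->s3 s3-c->s3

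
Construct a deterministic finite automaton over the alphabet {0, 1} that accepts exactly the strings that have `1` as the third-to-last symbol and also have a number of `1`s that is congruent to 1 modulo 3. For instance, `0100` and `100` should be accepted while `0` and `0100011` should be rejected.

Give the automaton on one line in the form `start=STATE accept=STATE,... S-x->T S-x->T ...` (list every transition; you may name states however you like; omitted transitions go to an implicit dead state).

start=q0 accept=q4,q10,q12,q13 q0-0->q0 q0-1->q1 q1-0->q2 q1-1->q3 q2-0->q4 q2-1->q3 q3-0->q5 q3-1->q6 q4-0->q7 q4-1->q3 q5-0->q5 q5-1->q8 q6-0->q9 q6-1->q10 q7-0->q7 q7-1->q3 q8-0->q9 q8-1->q11 q9-0->q0 q9-1->q12 q10-0->q13 q10-1->q3 q11-0->q13 q11-1->q3 q12-0->q2 q12-1->q3 q13-0->q4 q13-1->q3

Build one automaton per condition and run them in lockstep. The first has 15 states tracking the last 3 symbols read; the second has 3 states tracking the count of `1`s modulo 3. A product state is a pair (one from each), accepting exactly when both do. Equivalent product states are then merged.
A 14-state machine:
          0    1  
>  q0     q0   q1 
   q1     q2   q3 
   q2     q4   q3 
   q3     q5   q6 
 * q4     q7   q3 
   q5     q5   q8 
   q6     q9  q10 
   q7     q7   q3 
   q8     q9  q11 
   q9     q0  q12 
 * q10   q13   q3 
   q11   q13   q3 
 * q12    q2   q3 
 * q13    q4   q3 
(> = start, * = accepting)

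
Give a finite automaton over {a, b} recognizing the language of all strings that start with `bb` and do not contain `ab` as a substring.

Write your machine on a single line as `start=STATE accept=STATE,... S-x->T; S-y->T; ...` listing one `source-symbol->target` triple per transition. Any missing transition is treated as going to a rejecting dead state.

start=q0; accept=q3,q4; q0-a->q1; q0-b->q2; q1-a->q1; q1-b->q1; q2-a->q1; q2-b->q3; q3-a->q4; q3-b->q3; q4-a->q4; q4-b->q1

Build one automaton per condition and run them in lockstep. The first has 4 states tracking whether the input so far still matches the prefix `bb`; the second has 3 states tracking partial matches of the forbidden pattern `ab`. A product state is a pair (one from each), accepting exactly when both do. After merging equivalent states the machine shrinks.
A 5-state machine:
        a   b  
>  q0   q1  q2 
   q1   q1  q1 
   q2   q1  q3 
 * q3   q4  q3 
 * q4   q4  q1 
(> = start, * = accepting)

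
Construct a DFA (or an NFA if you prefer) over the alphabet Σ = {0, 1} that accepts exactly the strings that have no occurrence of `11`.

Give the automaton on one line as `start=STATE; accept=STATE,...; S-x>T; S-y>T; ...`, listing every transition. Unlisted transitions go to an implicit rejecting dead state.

This is the complement of 'contains `11`'. Use the same substring-matching states — A through C holding how much of `11` has just been matched — but flip the accepting set: everything except the trap C accepts.
A 3-state machine:
       0  1 
>* A   A  B 
 * B   A  C 
   C   C  C 
(> = start, * = accepting)

start=A; accept=A,B; A-0>A; A-1>B; B-0>A; B-1>C; C-0>C; C-1>C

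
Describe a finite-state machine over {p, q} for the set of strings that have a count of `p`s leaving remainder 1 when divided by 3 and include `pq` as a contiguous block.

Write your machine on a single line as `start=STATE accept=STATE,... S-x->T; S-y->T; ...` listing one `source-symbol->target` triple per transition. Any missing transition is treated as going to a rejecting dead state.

start=s0; accept=s3; s0-p->s1; s0-q->s0; s1-p->s2; s1-q->s3; s2-p->s4; s2-q->s5; s3-p->s5; s3-q->s3; s4-p->s1; s4-q->s6; s5-p->s6; s5-q->s5; s6-p->s3; s6-q->s6

Run two small machines in parallel and take their product. One (3 states) tracks the count of `p`s modulo 3; the other (3 states) tracks whether and how much of `pq` has been seen. Each combined state is a pair, one component from each; accept when both components accept.
A 7-state machine:
        p   q  
>  s0   s1  s0 
   s1   s2  s3 
   s2   s4  s5 
 * s3   s5  s3 
   s4   s1  s6 
   s5   s6  s5 
   s6   s3  s6 
(> = start, * = accepting)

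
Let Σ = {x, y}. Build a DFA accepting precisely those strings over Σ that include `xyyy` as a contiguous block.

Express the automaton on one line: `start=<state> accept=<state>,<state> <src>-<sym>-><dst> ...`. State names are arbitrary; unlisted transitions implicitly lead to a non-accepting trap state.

start=q0 accept=q4 q0-x->q1 q0-y->q0 q1-x->q1 q1-y->q2 q2-x->q1 q2-y->q3 q3-x->q1 q3-y->q4 q4-x->q4 q4-y->q4

States q0..q3 record the length of the longest prefix of `xyyy` that matches the current input suffix. Reaching q4 means `xyyy` has been seen, and we stay there forever. Accept from q4.
With 5 states:
        x   y  
>  q0   q1  q0 
   q1   q1  q2 
   q2   q1  q3 
   q3   q1  q4 
 * q4   q4  q4 
(> = start, * = accepting)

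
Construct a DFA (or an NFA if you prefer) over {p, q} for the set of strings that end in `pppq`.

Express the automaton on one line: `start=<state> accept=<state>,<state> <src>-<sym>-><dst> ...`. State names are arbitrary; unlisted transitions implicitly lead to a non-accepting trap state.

start=S0 accept=S4 S0-p->S1 S0-q->S0 S1-p->S2 S1-q->S0 S2-p->S3 S2-q->S0 S3-p->S3 S3-q->S4 S4-p->S1 S4-q->S0

Remember how much of `pppq` the current input suffix matches. State S0 means no match yet; S1 means the last symbol is `p`; S2 means the last 2 symbols are `pp`; S3 means the last 3 symbols are `ppp`; S4 means the last 4 symbols are `pppq`. Only S4 accepts. On a mismatch, fall back to the longest proper suffix that is still a prefix of `pppq`.
A 5-state machine:
        p   q  
>  S0   S1  S0 
   S1   S2  S0 
   S2   S3  S0 
   S3   S3  S4 
 * S4   S1  S0 
(> = start, * = accepting)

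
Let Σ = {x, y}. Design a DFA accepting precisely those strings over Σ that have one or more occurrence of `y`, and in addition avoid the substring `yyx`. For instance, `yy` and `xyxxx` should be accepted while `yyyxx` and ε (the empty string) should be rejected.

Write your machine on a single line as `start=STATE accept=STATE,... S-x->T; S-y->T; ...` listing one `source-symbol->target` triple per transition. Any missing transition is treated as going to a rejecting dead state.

start=q0; accept=q1,q2,q3; q0-x->q0; q0-y->q1; q1-x->q2; q1-y->q3; q2-x->q2; q2-y->q1; q3-x->q4; q3-y->q3; q4-x->q4; q4-y->q4

Build one automaton per condition and run them in lockstep. The first has 3 states tracking the count of `y`s, saturating at 2; the second has 4 states tracking partial matches of the forbidden pattern `yyx`. A product state is a pair (one from each), accepting exactly when both do. Equivalent product states are then merged.
5 states suffice.
        x   y  
>  q0   q0  q1 
 * q1   q2  q3 
 * q2   q2  q1 
 * q3   q4  q3 
   q4   q4  q4 
(> = start, * = accepting)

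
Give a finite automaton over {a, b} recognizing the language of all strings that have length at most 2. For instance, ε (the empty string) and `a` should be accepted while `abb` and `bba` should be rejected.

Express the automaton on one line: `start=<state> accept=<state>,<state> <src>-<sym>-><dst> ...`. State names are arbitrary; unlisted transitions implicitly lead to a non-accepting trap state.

Count input length up to 3: every symbol moves from q0 toward q3, which means 'more than 2' and absorbs. Accept from {q0, q1, q2}.
        a   b  
>* q0   q1  q1 
 * q1   q2  q2 
 * q2   q3  q3 
   q3   q3  q3 
(> = start, * = accepting)

start=q0 accept=q0,q1,q2 q0-a->q1 q0-b->q1 q1-a->q2 q1-b->q2 q2-a->q3 q2-b->q3 q3-a->q3 q3-b->q3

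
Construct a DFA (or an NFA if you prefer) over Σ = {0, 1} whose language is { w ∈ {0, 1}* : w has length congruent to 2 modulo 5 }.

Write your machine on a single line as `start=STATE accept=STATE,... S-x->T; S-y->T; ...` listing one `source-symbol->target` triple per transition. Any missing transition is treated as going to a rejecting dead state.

start=A; accept=C; A-0->B; A-1->B; B-0->C; B-1->C; C-0->D; C-1->D; D-0->E; D-1->E; E-0->A; E-1->A

Only the length mod 5 matters, so use a 5-cycle: from any state, every input symbol moves to the next state, wrapping E back to A. Mark C accepting.
5 states suffice.
       0  1 
>  A   B  B 
   B   C  C 
 * C   D  D 
   D   E  E 
   E   A  A 
(> = start, * = accepting)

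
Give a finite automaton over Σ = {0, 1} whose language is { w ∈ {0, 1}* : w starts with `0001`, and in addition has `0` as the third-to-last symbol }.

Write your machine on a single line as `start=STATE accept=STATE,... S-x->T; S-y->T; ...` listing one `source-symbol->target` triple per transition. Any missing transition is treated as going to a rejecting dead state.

Handle the two conditions separately and then intersect. The first has 6 states tracking whether the input so far still matches the prefix `0001`; the second has 15 states tracking the last 3 symbols read. A product state is a pair (one from each), accepting exactly when both do. Equivalent product states are then merged.
A 13-state machine:
          0    1  
>  s0     s1   s2 
   s1     s3   s2 
   s2     s2   s2 
   s3     s4   s2 
   s4     s2   s5 
 * s5     s6   s7 
 * s6     s8   s9 
 * s7    s10  s11 
   s8    s12   s5 
   s9     s6   s7 
   s10    s8   s9 
   s11   s10  s11 
 * s12   s12   s5 
(> = start, * = accepting)

start=s0; accept=s5,s6,s7,s12; s0-0->s1; s0-1->s2; s1-0->s3; s1-1->s2; s2-0->s2; s2-1->s2; s3-0->s4; s3-1->s2; s4-0->s2; s4-1->s5; s5-0->s6; s5-1->s7; s6-0->s8; s6-1->s9; s7-0->s10; s7-1->s11; s8-0->s12; s8-1->s5; s9-0->s6; s9-1->s7; s10-0->s8; s10-1->s9; s11-0->s10; s11-1->s11; s12-0->s12; s12-1->s5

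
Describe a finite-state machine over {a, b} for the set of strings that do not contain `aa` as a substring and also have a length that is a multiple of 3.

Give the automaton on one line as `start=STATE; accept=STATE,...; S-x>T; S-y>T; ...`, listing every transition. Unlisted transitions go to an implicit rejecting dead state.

start=S0; accept=S0,S6; S0-a>S1; S0-b>S2; S1-a>S3; S1-b>S4; S2-a>S5; S2-b>S4; S3-a>S3; S3-b>S3; S4-a>S6; S4-b>S0; S5-a>S3; S5-b>S0; S6-a>S3; S6-b>S2

Run two small machines in parallel and take their product. One (3 states) tracks partial matches of the forbidden pattern `aa`; the other (3 states) tracks the input length modulo 3. Each combined state is a pair, one component from each; accept when both components accept. Minimizing collapses redundant product states.
With 7 states:
        a   b  
>* S0   S1  S2 
   S1   S3  S4 
   S2   S5  S4 
   S3   S3  S3 
   S4   S6  S0 
   S5   S3  S0 
 * S6   S3  S2 
(> = start, * = accepting)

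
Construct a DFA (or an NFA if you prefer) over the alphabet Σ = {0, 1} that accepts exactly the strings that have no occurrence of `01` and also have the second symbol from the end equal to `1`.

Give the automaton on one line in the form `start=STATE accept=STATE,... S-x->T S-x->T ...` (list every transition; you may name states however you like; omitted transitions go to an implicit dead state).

Build one automaton per condition and run them in lockstep. The first has 3 states tracking partial matches of the forbidden pattern `01`; the second has 7 states tracking the last 2 symbols read. A product state is a pair (one from each), accepting exactly when both do. Equivalent product states are then merged.
5 states suffice.
        0   1  
>  q0   q1  q2 
   q1   q1  q1 
   q2   q3  q4 
 * q3   q1  q1 
 * q4   q3  q4 
(> = start, * = accepting)

start=q0 accept=q3,q4 q0-0->q1 q0-1->q2 q1-0->q1 q1-1->q1 q2-0->q3 q2-1->q4 q3-0->q1 q3-1->q1 q4-0->q3 q4-1->q4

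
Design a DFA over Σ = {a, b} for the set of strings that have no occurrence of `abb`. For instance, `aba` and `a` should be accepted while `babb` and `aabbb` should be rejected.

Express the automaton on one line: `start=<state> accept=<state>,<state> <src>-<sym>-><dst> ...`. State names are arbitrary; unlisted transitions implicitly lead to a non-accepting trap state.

start=q0 accept=q0,q1,q2 q0-a->q1 q0-b->q0 q1-a->q1 q1-b->q2 q2-a->q1 q2-b->q3 q3-a->q3 q3-b->q3

This is the complement of 'contains `abb`'. Use the same substring-matching states — q0 through q3 holding how much of `abb` has just been matched — but flip the accepting set: everything except the trap q3 accepts.
        a   b  
>* q0   q1  q0 
 * q1   q1  q2 
 * q2   q1  q3 
   q3   q3  q3 
(> = start, * = accepting)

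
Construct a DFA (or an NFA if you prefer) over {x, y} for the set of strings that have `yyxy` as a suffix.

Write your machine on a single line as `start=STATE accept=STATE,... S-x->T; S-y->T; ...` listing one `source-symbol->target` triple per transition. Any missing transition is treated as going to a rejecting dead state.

start=q0; accept=q4; q0-x->q0; q0-y->q1; q1-x->q0; q1-y->q2; q2-x->q3; q2-y->q2; q3-x->q0; q3-y->q4; q4-x->q0; q4-y->q2

Let each state record the length of the longest suffix of the input read so far that is also a prefix of `yyxy`. q1 means the last symbol is `y`; q2 means the last 2 symbols are `yy`; q3 means the last 3 symbols are `yyx`; q4 means the last 4 symbols are `yyxy`. Accept only at q4, where the string currently ends in `yyxy`.
A 5-state machine:
        x   y  
>  q0   q0  q1 
   q1   q0  q2 
   q2   q3  q2 
   q3   q0  q4 
 * q4   q0  q2 
(> = start, * = accepting)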